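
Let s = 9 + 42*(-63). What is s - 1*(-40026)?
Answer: 37389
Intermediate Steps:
s = -2637 (s = 9 - 2646 = -2637)
s - 1*(-40026) = -2637 - 1*(-40026) = -2637 + 40026 = 37389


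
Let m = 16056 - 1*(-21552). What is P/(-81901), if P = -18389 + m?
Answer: -19219/81901 ≈ -0.23466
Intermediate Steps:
m = 37608 (m = 16056 + 21552 = 37608)
P = 19219 (P = -18389 + 37608 = 19219)
P/(-81901) = 19219/(-81901) = 19219*(-1/81901) = -19219/81901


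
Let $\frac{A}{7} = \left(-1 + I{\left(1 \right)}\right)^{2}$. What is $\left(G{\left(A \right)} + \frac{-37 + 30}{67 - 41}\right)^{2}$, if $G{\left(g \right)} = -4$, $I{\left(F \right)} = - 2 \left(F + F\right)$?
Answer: $\frac{12321}{676} \approx 18.226$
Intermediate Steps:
$I{\left(F \right)} = - 4 F$ ($I{\left(F \right)} = - 2 \cdot 2 F = - 4 F$)
$A = 175$ ($A = 7 \left(-1 - 4\right)^{2} = 7 \left(-5\right)^{2} = 7 \cdot 25 = 175$)
$\left(G{\left(A \right)} + \frac{-37 + 30}{67 - 41}\right)^{2} = \left(-4 + \frac{-37 + 30}{67 - 41}\right)^{2} = \left(-4 - \frac{7}{26}\right)^{2} = \left(- \frac{111}{26}\right)^{2} = \frac{12321}{676}$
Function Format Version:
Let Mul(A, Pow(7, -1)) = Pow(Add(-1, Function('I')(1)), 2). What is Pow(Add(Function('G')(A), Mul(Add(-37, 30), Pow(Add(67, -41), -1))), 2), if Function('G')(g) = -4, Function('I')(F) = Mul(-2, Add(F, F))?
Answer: Rational(12321, 676) ≈ 18.226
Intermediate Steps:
Function('I')(F) = Mul(-4, F) (Function('I')(F) = Mul(-2, Mul(2, F)) = Mul(-4, F))
A = 175 (A = Mul(7, Pow(Add(-1, Mul(-4, 1)), 2)) = Mul(7, Pow(Add(-1, -4), 2)) = Mul(7, Pow(-5, 2)) = Mul(7, 25) = 175)
Pow(Add(Function('G')(A), Mul(Add(-37, 30), Pow(Add(67, -41), -1))), 2) = Pow(Add(-4, Mul(Add(-37, 30), Pow(Add(67, -41), -1))), 2) = Pow(Add(-4, Mul(-7, Pow(26, -1))), 2) = Pow(Add(-4, Mul(-7, Rational(1, 26))), 2) = Pow(Add(-4, Rational(-7, 26)), 2) = Pow(Rational(-111, 26), 2) = Rational(12321, 676)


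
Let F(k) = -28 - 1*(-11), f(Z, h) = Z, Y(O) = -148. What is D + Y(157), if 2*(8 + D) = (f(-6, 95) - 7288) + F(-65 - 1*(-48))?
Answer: -7623/2 ≈ -3811.5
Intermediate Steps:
F(k) = -17 (F(k) = -28 + 11 = -17)
D = -7327/2 (D = -8 + ((-6 - 7288) - 17)/2 = -8 + (-7294 - 17)/2 = -8 + (1/2)*(-7311) = -8 - 7311/2 = -7327/2 ≈ -3663.5)
D + Y(157) = -7327/2 - 148 = -7623/2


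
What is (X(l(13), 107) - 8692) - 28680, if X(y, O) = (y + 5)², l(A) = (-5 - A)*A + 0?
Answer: 15069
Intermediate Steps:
l(A) = A*(-5 - A) (l(A) = A*(-5 - A) + 0 = A*(-5 - A))
X(y, O) = (5 + y)²
(X(l(13), 107) - 8692) - 28680 = ((5 - 1*13*(5 + 13))² - 8692) - 28680 = ((5 - 1*13*18)² - 8692) - 28680 = ((5 - 234)² - 8692) - 28680 = ((-229)² - 8692) - 28680 = (52441 - 8692) - 28680 = 43749 - 28680 = 15069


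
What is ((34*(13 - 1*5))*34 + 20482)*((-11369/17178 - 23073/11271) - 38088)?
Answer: -12180819512440945/10756291 ≈ -1.1324e+9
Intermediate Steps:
((34*(13 - 1*5))*34 + 20482)*((-11369/17178 - 23073/11271) - 38088) = ((34*(13 - 5))*34 + 20482)*((-11369*1/17178 - 23073*1/11271) - 38088) = ((34*8)*34 + 20482)*((-11369/17178 - 7691/3757) - 38088) = (272*34 + 20482)*(-174829331/64537746 - 38088) = (9248 + 20482)*(-2458288498979/64537746) = 29730*(-2458288498979/64537746) = -12180819512440945/10756291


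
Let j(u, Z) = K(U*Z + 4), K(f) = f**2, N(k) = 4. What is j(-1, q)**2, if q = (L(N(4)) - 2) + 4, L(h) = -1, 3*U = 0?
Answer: 256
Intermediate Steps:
U = 0 (U = (1/3)*0 = 0)
q = 1 (q = (-1 - 2) + 4 = -3 + 4 = 1)
j(u, Z) = 16 (j(u, Z) = (0*Z + 4)**2 = (0 + 4)**2 = 4**2 = 16)
j(-1, q)**2 = 16**2 = 256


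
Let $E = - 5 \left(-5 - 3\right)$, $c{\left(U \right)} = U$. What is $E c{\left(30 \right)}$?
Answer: $1200$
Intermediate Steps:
$E = 40$ ($E = \left(-5\right) \left(-8\right) = 40$)
$E c{\left(30 \right)} = 40 \cdot 30 = 1200$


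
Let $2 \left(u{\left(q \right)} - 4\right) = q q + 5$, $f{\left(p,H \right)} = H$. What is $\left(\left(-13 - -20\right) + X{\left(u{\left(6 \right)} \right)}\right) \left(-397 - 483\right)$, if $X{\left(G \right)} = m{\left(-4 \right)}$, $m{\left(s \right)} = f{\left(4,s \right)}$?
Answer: $-2640$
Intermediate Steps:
$m{\left(s \right)} = s$
$u{\left(q \right)} = \frac{13}{2} + \frac{q^{2}}{2}$ ($u{\left(q \right)} = 4 + \frac{q q + 5}{2} = 4 + \frac{q^{2} + 5}{2} = 4 + \frac{5 + q^{2}}{2} = 4 + \left(\frac{5}{2} + \frac{q^{2}}{2}\right) = \frac{13}{2} + \frac{q^{2}}{2}$)
$X{\left(G \right)} = -4$
$\left(\left(-13 - -20\right) + X{\left(u{\left(6 \right)} \right)}\right) \left(-397 - 483\right) = \left(\left(-13 - -20\right) - 4\right) \left(-397 - 483\right) = \left(\left(-13 + 20\right) - 4\right) \left(-880\right) = \left(7 - 4\right) \left(-880\right) = 3 \left(-880\right) = -2640$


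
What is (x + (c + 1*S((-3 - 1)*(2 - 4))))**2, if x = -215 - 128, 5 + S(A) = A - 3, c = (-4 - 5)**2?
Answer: 68644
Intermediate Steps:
c = 81 (c = (-9)**2 = 81)
S(A) = -8 + A (S(A) = -5 + (A - 3) = -5 + (-3 + A) = -8 + A)
x = -343
(x + (c + 1*S((-3 - 1)*(2 - 4))))**2 = (-343 + (81 + 1*(-8 + (-3 - 1)*(2 - 4))))**2 = (-343 + (81 + 1*(-8 - 4*(-2))))**2 = (-343 + (81 + 1*(-8 + 8)))**2 = (-343 + (81 + 1*0))**2 = (-343 + (81 + 0))**2 = (-343 + 81)**2 = (-262)**2 = 68644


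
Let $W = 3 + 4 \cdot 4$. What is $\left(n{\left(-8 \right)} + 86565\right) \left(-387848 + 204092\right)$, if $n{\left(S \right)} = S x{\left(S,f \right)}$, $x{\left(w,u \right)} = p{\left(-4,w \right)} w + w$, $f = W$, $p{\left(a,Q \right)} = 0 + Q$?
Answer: $-15824515452$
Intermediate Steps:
$p{\left(a,Q \right)} = Q$
$W = 19$ ($W = 3 + 16 = 19$)
$f = 19$
$x{\left(w,u \right)} = w + w^{2}$ ($x{\left(w,u \right)} = w w + w = w^{2} + w = w + w^{2}$)
$n{\left(S \right)} = S^{2} \left(1 + S\right)$ ($n{\left(S \right)} = S S \left(1 + S\right) = S^{2} \left(1 + S\right)$)
$\left(n{\left(-8 \right)} + 86565\right) \left(-387848 + 204092\right) = \left(\left(-8\right)^{2} \left(1 - 8\right) + 86565\right) \left(-387848 + 204092\right) = \left(64 \left(-7\right) + 86565\right) \left(-183756\right) = \left(-448 + 86565\right) \left(-183756\right) = 86117 \left(-183756\right) = -15824515452$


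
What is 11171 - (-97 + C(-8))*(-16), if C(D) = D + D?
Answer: 9363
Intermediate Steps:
C(D) = 2*D
11171 - (-97 + C(-8))*(-16) = 11171 - (-97 + 2*(-8))*(-16) = 11171 - (-97 - 16)*(-16) = 11171 - (-113)*(-16) = 11171 - 1*1808 = 11171 - 1808 = 9363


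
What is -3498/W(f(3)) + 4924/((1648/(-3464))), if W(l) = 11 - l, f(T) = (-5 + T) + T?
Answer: -5510377/515 ≈ -10700.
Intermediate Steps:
f(T) = -5 + 2*T
-3498/W(f(3)) + 4924/((1648/(-3464))) = -3498/(11 - (-5 + 2*3)) + 4924/((1648/(-3464))) = -3498/(11 - (-5 + 6)) + 4924/((1648*(-1/3464))) = -3498/(11 - 1*1) + 4924/(-206/433) = -3498/(11 - 1) + 4924*(-433/206) = -3498/10 - 1066046/103 = -3498*⅒ - 1066046/103 = -1749/5 - 1066046/103 = -5510377/515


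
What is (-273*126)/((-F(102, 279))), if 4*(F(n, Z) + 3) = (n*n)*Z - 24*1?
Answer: 1911/40315 ≈ 0.047402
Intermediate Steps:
F(n, Z) = -9 + Z*n**2/4 (F(n, Z) = -3 + ((n*n)*Z - 24*1)/4 = -3 + (n**2*Z - 24)/4 = -3 + (Z*n**2 - 24)/4 = -3 + (-24 + Z*n**2)/4 = -3 + (-6 + Z*n**2/4) = -9 + Z*n**2/4)
(-273*126)/((-F(102, 279))) = (-273*126)/((-(-9 + (1/4)*279*102**2))) = -34398*(-1/(-9 + (1/4)*279*10404)) = -34398*(-1/(-9 + 725679)) = -34398/((-1*725670)) = -34398/(-725670) = -34398*(-1/725670) = 1911/40315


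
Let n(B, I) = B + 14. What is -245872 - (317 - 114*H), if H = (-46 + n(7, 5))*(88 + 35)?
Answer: -596739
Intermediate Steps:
n(B, I) = 14 + B
H = -3075 (H = (-46 + (14 + 7))*(88 + 35) = (-46 + 21)*123 = -25*123 = -3075)
-245872 - (317 - 114*H) = -245872 - (317 - 114*(-3075)) = -245872 - (317 + 350550) = -245872 - 1*350867 = -245872 - 350867 = -596739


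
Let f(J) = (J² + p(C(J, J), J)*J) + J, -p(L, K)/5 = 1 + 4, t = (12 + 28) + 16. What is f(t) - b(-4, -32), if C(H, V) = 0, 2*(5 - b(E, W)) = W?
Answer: 1771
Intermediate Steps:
b(E, W) = 5 - W/2
t = 56 (t = 40 + 16 = 56)
p(L, K) = -25 (p(L, K) = -5*(1 + 4) = -5*5 = -25)
f(J) = J² - 24*J (f(J) = (J² - 25*J) + J = J² - 24*J)
f(t) - b(-4, -32) = 56*(-24 + 56) - (5 - ½*(-32)) = 56*32 - (5 + 16) = 1792 - 1*21 = 1792 - 21 = 1771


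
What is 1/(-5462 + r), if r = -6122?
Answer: -1/11584 ≈ -8.6326e-5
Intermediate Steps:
1/(-5462 + r) = 1/(-5462 - 6122) = 1/(-11584) = -1/11584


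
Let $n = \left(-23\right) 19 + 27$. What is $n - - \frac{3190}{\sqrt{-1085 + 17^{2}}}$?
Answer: $-410 - \frac{1595 i \sqrt{199}}{199} \approx -410.0 - 113.07 i$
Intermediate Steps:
$n = -410$ ($n = -437 + 27 = -410$)
$n - - \frac{3190}{\sqrt{-1085 + 17^{2}}} = -410 - - \frac{3190}{\sqrt{-1085 + 17^{2}}} = -410 - - \frac{3190}{\sqrt{-1085 + 289}} = -410 - - \frac{3190}{\sqrt{-796}} = -410 - - \frac{3190}{2 i \sqrt{199}} = -410 - - 3190 \left(- \frac{i \sqrt{199}}{398}\right) = -410 - \frac{1595 i \sqrt{199}}{199}$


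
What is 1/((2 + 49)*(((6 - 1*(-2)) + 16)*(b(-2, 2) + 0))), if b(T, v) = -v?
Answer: -1/2448 ≈ -0.00040850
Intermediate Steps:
1/((2 + 49)*(((6 - 1*(-2)) + 16)*(b(-2, 2) + 0))) = 1/((2 + 49)*(((6 - 1*(-2)) + 16)*(-1*2 + 0))) = 1/(51*(((6 + 2) + 16)*(-2 + 0))) = 1/(51*((8 + 16)*(-2))) = 1/(51*(24*(-2))) = 1/(51*(-48)) = 1/(-2448) = -1/2448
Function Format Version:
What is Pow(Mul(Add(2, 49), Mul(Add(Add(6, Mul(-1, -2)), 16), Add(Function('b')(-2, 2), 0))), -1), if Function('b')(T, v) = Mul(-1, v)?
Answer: Rational(-1, 2448) ≈ -0.00040850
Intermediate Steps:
Pow(Mul(Add(2, 49), Mul(Add(Add(6, Mul(-1, -2)), 16), Add(Function('b')(-2, 2), 0))), -1) = Pow(Mul(Add(2, 49), Mul(Add(Add(6, Mul(-1, -2)), 16), Add(Mul(-1, 2), 0))), -1) = Pow(Mul(51, Mul(Add(Add(6, 2), 16), Add(-2, 0))), -1) = Pow(Mul(51, Mul(Add(8, 16), -2)), -1) = Pow(Mul(51, Mul(24, -2)), -1) = Pow(Mul(51, -48), -1) = Pow(-2448, -1) = Rational(-1, 2448)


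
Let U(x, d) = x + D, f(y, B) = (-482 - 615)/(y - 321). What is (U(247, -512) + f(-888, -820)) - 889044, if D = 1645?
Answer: -1072565671/1209 ≈ -8.8715e+5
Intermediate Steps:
f(y, B) = -1097/(-321 + y)
U(x, d) = 1645 + x (U(x, d) = x + 1645 = 1645 + x)
(U(247, -512) + f(-888, -820)) - 889044 = ((1645 + 247) - 1097/(-321 - 888)) - 889044 = (1892 - 1097/(-1209)) - 889044 = (1892 - 1097*(-1/1209)) - 889044 = (1892 + 1097/1209) - 889044 = 2288525/1209 - 889044 = -1072565671/1209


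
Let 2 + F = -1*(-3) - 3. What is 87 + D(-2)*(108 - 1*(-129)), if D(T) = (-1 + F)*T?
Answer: 1509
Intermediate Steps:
F = -2 (F = -2 + (-1*(-3) - 3) = -2 + (3 - 3) = -2 + 0 = -2)
D(T) = -3*T (D(T) = (-1 - 2)*T = -3*T)
87 + D(-2)*(108 - 1*(-129)) = 87 + (-3*(-2))*(108 - 1*(-129)) = 87 + 6*(108 + 129) = 87 + 6*237 = 87 + 1422 = 1509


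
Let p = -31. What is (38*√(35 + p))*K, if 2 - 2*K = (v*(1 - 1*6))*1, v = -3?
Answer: -494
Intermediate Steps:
K = -13/2 (K = 1 - (-3*(1 - 1*6))/2 = 1 - (-3*(1 - 6))/2 = 1 - (-3*(-5))/2 = 1 - 15/2 = -13/2 ≈ -6.5000)
(38*√(35 + p))*K = (38*√(35 - 31))*(-13/2) = (38*√4)*(-13/2) = (38*2)*(-13/2) = 76*(-13/2) = -494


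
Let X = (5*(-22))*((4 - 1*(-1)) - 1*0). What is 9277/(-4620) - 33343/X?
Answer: 1354021/23100 ≈ 58.616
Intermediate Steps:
X = -550 (X = -110*((4 + 1) + 0) = -110*(5 + 0) = -110*5 = -550)
9277/(-4620) - 33343/X = 9277/(-4620) - 33343/(-550) = 9277*(-1/4620) - 33343*(-1/550) = -9277/4620 + 33343/550 = 1354021/23100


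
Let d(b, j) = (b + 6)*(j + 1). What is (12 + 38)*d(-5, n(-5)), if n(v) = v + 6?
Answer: 100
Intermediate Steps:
n(v) = 6 + v
d(b, j) = (1 + j)*(6 + b) (d(b, j) = (6 + b)*(1 + j) = (1 + j)*(6 + b))
(12 + 38)*d(-5, n(-5)) = (12 + 38)*(6 - 5 + 6*(6 - 5) - 5*(6 - 5)) = 50*(6 - 5 + 6*1 - 5*1) = 50*(6 - 5 + 6 - 5) = 50*2 = 100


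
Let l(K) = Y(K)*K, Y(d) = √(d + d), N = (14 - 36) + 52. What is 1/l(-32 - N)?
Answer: I*√31/3844 ≈ 0.0014484*I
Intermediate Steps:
N = 30 (N = -22 + 52 = 30)
Y(d) = √2*√d (Y(d) = √(2*d) = √2*√d)
l(K) = √2*K^(3/2) (l(K) = (√2*√K)*K = √2*K^(3/2))
1/l(-32 - N) = 1/(√2*(-32 - 1*30)^(3/2)) = 1/(√2*(-32 - 30)^(3/2)) = 1/(√2*(-62)^(3/2)) = 1/(√2*(-62*I*√62)) = 1/(-124*I*√31) = I*√31/3844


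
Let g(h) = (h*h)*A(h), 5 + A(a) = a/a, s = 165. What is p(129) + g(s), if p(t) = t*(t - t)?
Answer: -108900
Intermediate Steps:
p(t) = 0 (p(t) = t*0 = 0)
A(a) = -4 (A(a) = -5 + a/a = -5 + 1 = -4)
g(h) = -4*h² (g(h) = (h*h)*(-4) = h²*(-4) = -4*h²)
p(129) + g(s) = 0 - 4*165² = 0 - 4*27225 = 0 - 108900 = -108900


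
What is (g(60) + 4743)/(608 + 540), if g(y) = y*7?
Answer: 5163/1148 ≈ 4.4974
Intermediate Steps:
g(y) = 7*y
(g(60) + 4743)/(608 + 540) = (7*60 + 4743)/(608 + 540) = (420 + 4743)/1148 = 5163*(1/1148) = 5163/1148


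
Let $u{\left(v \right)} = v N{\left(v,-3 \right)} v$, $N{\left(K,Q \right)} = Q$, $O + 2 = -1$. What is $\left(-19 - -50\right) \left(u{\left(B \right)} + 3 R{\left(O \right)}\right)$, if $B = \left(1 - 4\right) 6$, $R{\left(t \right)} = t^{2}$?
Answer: $-29295$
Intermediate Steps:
$O = -3$ ($O = -2 - 1 = -3$)
$B = -18$ ($B = \left(1 - 4\right) 6 = \left(-3\right) 6 = -18$)
$u{\left(v \right)} = - 3 v^{2}$ ($u{\left(v \right)} = v \left(-3\right) v = - 3 v v = - 3 v^{2}$)
$\left(-19 - -50\right) \left(u{\left(B \right)} + 3 R{\left(O \right)}\right) = \left(-19 - -50\right) \left(- 3 \left(-18\right)^{2} + 3 \left(-3\right)^{2}\right) = \left(-19 + 50\right) \left(\left(-3\right) 324 + 3 \cdot 9\right) = 31 \left(-972 + 27\right) = 31 \left(-945\right) = -29295$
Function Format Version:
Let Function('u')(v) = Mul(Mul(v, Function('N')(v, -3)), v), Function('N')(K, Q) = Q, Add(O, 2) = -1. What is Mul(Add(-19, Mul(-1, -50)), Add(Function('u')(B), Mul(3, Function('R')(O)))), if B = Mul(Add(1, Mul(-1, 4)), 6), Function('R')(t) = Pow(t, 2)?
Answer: -29295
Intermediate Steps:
O = -3 (O = Add(-2, -1) = -3)
B = -18 (B = Mul(Add(1, -4), 6) = Mul(-3, 6) = -18)
Function('u')(v) = Mul(-3, Pow(v, 2)) (Function('u')(v) = Mul(Mul(v, -3), v) = Mul(Mul(-3, v), v) = Mul(-3, Pow(v, 2)))
Mul(Add(-19, Mul(-1, -50)), Add(Function('u')(B), Mul(3, Function('R')(O)))) = Mul(Add(-19, Mul(-1, -50)), Add(Mul(-3, Pow(-18, 2)), Mul(3, Pow(-3, 2)))) = Mul(Add(-19, 50), Add(Mul(-3, 324), Mul(3, 9))) = Mul(31, Add(-972, 27)) = Mul(31, -945) = -29295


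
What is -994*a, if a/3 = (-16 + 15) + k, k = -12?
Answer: 38766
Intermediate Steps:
a = -39 (a = 3*((-16 + 15) - 12) = 3*(-1 - 12) = 3*(-13) = -39)
-994*a = -994*(-39) = 38766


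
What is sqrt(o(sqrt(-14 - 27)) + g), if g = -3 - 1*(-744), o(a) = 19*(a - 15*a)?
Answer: sqrt(741 - 266*I*sqrt(41)) ≈ 36.045 - 23.627*I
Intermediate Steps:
o(a) = -266*a (o(a) = 19*(-14*a) = -266*a)
g = 741 (g = -3 + 744 = 741)
sqrt(o(sqrt(-14 - 27)) + g) = sqrt(-266*sqrt(-14 - 27) + 741) = sqrt(-266*I*sqrt(41) + 741) = sqrt(741 - 266*I*sqrt(41))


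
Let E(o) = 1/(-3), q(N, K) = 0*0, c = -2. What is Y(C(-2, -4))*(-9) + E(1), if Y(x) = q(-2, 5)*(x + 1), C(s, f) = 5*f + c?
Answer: -1/3 ≈ -0.33333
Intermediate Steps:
q(N, K) = 0
E(o) = -1/3
C(s, f) = -2 + 5*f (C(s, f) = 5*f - 2 = -2 + 5*f)
Y(x) = 0 (Y(x) = 0*(x + 1) = 0*(1 + x) = 0)
Y(C(-2, -4))*(-9) + E(1) = 0*(-9) - 1/3 = 0 - 1/3 = -1/3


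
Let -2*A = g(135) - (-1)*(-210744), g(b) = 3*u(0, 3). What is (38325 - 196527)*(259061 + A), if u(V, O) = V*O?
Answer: -57654029466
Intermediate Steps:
u(V, O) = O*V
g(b) = 0 (g(b) = 3*(3*0) = 3*0 = 0)
A = 105372 (A = -(0 - (-1)*(-210744))/2 = -(0 - 1*210744)/2 = -(0 - 210744)/2 = -½*(-210744) = 105372)
(38325 - 196527)*(259061 + A) = (38325 - 196527)*(259061 + 105372) = -158202*364433 = -57654029466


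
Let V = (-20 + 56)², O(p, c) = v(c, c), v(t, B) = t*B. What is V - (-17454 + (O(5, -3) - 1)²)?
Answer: 18686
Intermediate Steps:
v(t, B) = B*t
O(p, c) = c² (O(p, c) = c*c = c²)
V = 1296 (V = 36² = 1296)
V - (-17454 + (O(5, -3) - 1)²) = 1296 - (-17454 + ((-3)² - 1)²) = 1296 - (-17454 + (9 - 1)²) = 1296 - (-17454 + 8²) = 1296 - (-17454 + 64) = 1296 - 1*(-17390) = 1296 + 17390 = 18686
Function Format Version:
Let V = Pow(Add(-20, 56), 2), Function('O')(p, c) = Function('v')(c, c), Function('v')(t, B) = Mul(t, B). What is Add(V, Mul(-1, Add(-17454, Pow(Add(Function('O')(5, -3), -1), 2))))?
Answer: 18686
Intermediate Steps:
Function('v')(t, B) = Mul(B, t)
Function('O')(p, c) = Pow(c, 2) (Function('O')(p, c) = Mul(c, c) = Pow(c, 2))
V = 1296 (V = Pow(36, 2) = 1296)
Add(V, Mul(-1, Add(-17454, Pow(Add(Function('O')(5, -3), -1), 2)))) = Add(1296, Mul(-1, Add(-17454, Pow(Add(Pow(-3, 2), -1), 2)))) = Add(1296, Mul(-1, Add(-17454, Pow(Add(9, -1), 2)))) = Add(1296, Mul(-1, Add(-17454, Pow(8, 2)))) = Add(1296, Mul(-1, Add(-17454, 64))) = Add(1296, Mul(-1, -17390)) = Add(1296, 17390) = 18686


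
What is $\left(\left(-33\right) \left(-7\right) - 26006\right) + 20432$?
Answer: $-5343$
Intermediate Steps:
$\left(\left(-33\right) \left(-7\right) - 26006\right) + 20432 = \left(231 - 26006\right) + 20432 = -25775 + 20432 = -5343$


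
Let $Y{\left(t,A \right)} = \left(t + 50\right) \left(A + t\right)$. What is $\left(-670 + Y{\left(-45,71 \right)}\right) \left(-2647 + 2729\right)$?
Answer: $-44280$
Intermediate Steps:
$Y{\left(t,A \right)} = \left(50 + t\right) \left(A + t\right)$
$\left(-670 + Y{\left(-45,71 \right)}\right) \left(-2647 + 2729\right) = \left(-670 + \left(\left(-45\right)^{2} + 50 \cdot 71 + 50 \left(-45\right) + 71 \left(-45\right)\right)\right) \left(-2647 + 2729\right) = \left(-670 + \left(2025 + 3550 - 2250 - 3195\right)\right) 82 = \left(-670 + 130\right) 82 = \left(-540\right) 82 = -44280$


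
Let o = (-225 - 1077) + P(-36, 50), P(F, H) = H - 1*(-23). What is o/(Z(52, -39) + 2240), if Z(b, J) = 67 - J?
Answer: -1229/2346 ≈ -0.52387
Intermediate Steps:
P(F, H) = 23 + H (P(F, H) = H + 23 = 23 + H)
o = -1229 (o = (-225 - 1077) + (23 + 50) = -1302 + 73 = -1229)
o/(Z(52, -39) + 2240) = -1229/((67 - 1*(-39)) + 2240) = -1229/((67 + 39) + 2240) = -1229/(106 + 2240) = -1229/2346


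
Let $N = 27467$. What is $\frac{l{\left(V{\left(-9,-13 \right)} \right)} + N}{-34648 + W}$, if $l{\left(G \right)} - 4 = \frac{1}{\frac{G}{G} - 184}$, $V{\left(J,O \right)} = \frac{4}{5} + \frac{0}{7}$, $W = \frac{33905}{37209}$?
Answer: $- \frac{62352262376}{78640195147} \approx -0.79288$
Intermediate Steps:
$W = \frac{33905}{37209}$ ($W = 33905 \cdot \frac{1}{37209} = \frac{33905}{37209} \approx 0.9112$)
$V{\left(J,O \right)} = \frac{4}{5}$ ($V{\left(J,O \right)} = 4 \cdot \frac{1}{5} + 0 \cdot \frac{1}{7} = \frac{4}{5} + 0 = \frac{4}{5}$)
$l{\left(G \right)} = \frac{731}{183}$ ($l{\left(G \right)} = 4 + \frac{1}{\frac{G}{G} - 184} = 4 + \frac{1}{1 - 184} = 4 + \frac{1}{-183} = 4 - \frac{1}{183} = \frac{731}{183}$)
$\frac{l{\left(V{\left(-9,-13 \right)} \right)} + N}{-34648 + W} = \frac{\frac{731}{183} + 27467}{-34648 + \frac{33905}{37209}} = \frac{5027192}{183 \left(- \frac{1289183527}{37209}\right)} = \frac{5027192}{183} \left(- \frac{37209}{1289183527}\right) = - \frac{62352262376}{78640195147}$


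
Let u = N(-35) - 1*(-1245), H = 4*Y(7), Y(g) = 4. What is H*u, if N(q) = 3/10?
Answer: 99624/5 ≈ 19925.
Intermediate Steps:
N(q) = 3/10 (N(q) = 3*(⅒) = 3/10)
H = 16 (H = 4*4 = 16)
u = 12453/10 (u = 3/10 - 1*(-1245) = 3/10 + 1245 = 12453/10 ≈ 1245.3)
H*u = 16*(12453/10) = 99624/5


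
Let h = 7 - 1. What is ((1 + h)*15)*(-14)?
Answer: -1470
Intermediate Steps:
h = 6
((1 + h)*15)*(-14) = ((1 + 6)*15)*(-14) = (7*15)*(-14) = 105*(-14) = -1470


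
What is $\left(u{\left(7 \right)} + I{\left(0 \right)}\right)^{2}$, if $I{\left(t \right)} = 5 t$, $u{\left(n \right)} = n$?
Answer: $49$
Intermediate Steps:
$\left(u{\left(7 \right)} + I{\left(0 \right)}\right)^{2} = \left(7 + 5 \cdot 0\right)^{2} = \left(7 + 0\right)^{2} = 7^{2} = 49$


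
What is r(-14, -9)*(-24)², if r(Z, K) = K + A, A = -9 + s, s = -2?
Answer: -11520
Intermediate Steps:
A = -11 (A = -9 - 2 = -11)
r(Z, K) = -11 + K (r(Z, K) = K - 11 = -11 + K)
r(-14, -9)*(-24)² = (-11 - 9)*(-24)² = -20*576 = -11520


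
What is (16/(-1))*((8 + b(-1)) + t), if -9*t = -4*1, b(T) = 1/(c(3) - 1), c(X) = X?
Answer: -1288/9 ≈ -143.11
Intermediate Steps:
b(T) = 1/2 (b(T) = 1/(3 - 1) = 1/2)
t = 4/9 (t = -(-4)/9 = -1/9*(-4) = 4/9 ≈ 0.44444)
(16/(-1))*((8 + b(-1)) + t) = (16/(-1))*((8 + 1/2) + 4/9) = (16*(-1))*(17/2 + 4/9) = -16*161/18 = -1288/9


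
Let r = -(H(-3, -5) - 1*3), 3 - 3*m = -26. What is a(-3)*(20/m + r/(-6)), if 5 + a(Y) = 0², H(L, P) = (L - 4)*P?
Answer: -3220/87 ≈ -37.011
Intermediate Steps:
m = 29/3 (m = 1 - ⅓*(-26) = 1 + 26/3 = 29/3 ≈ 9.6667)
H(L, P) = P*(-4 + L) (H(L, P) = (-4 + L)*P = P*(-4 + L))
a(Y) = -5 (a(Y) = -5 + 0² = -5 + 0 = -5)
r = -32 (r = -(-5*(-4 - 3) - 1*3) = -(-5*(-7) - 3) = -(35 - 3) = -1*32 = -32)
a(-3)*(20/m + r/(-6)) = -5*(20/(29/3) - 32/(-6)) = -5*(20*(3/29) - 32*(-⅙)) = -5*(60/29 + 16/3) = -5*644/87 = -3220/87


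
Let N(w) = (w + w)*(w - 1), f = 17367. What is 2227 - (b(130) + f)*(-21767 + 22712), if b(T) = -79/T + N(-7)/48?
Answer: -426691687/26 ≈ -1.6411e+7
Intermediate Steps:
N(w) = 2*w*(-1 + w) (N(w) = (2*w)*(-1 + w) = 2*w*(-1 + w))
b(T) = 7/3 - 79/T (b(T) = -79/T + (2*(-7)*(-1 - 7))/48 = -79/T + (2*(-7)*(-8))*(1/48) = -79/T + 112*(1/48) = -79/T + 7/3 = 7/3 - 79/T)
2227 - (b(130) + f)*(-21767 + 22712) = 2227 - ((7/3 - 79/130) + 17367)*(-21767 + 22712) = 2227 - ((7/3 - 79*1/130) + 17367)*945 = 2227 - ((7/3 - 79/130) + 17367)*945 = 2227 - (673/390 + 17367)*945 = 2227 - 6773803*945/390 = 2227 - 1*426749589/26 = 2227 - 426749589/26 = -426691687/26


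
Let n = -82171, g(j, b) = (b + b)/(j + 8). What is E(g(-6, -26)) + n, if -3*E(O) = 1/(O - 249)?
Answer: -67791074/825 ≈ -82171.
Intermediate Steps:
g(j, b) = 2*b/(8 + j) (g(j, b) = (2*b)/(8 + j) = 2*b/(8 + j))
E(O) = -1/(3*(-249 + O)) (E(O) = -1/(3*(O - 249)) = -1/(3*(-249 + O)))
E(g(-6, -26)) + n = -1/(-747 + 3*(2*(-26)/(8 - 6))) - 82171 = -1/(-747 + 3*(2*(-26)/2)) - 82171 = -1/(-747 + 3*(2*(-26)*(1/2))) - 82171 = -1/(-747 + 3*(-26)) - 82171 = -1/(-747 - 78) - 82171 = -1/(-825) - 82171 = -1*(-1/825) - 82171 = 1/825 - 82171 = -67791074/825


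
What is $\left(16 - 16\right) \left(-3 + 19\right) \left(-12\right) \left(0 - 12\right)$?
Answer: $0$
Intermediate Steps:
$\left(16 - 16\right) \left(-3 + 19\right) \left(-12\right) \left(0 - 12\right) = 0 \cdot 16 \left(-12\right) \left(0 - 12\right) = 0 \left(-12\right) \left(-12\right) = 0 \left(-12\right) = 0$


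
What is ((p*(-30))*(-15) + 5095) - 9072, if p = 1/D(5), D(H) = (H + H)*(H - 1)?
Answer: -15863/4 ≈ -3965.8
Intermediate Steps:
D(H) = 2*H*(-1 + H) (D(H) = (2*H)*(-1 + H) = 2*H*(-1 + H))
p = 1/40 (p = 1/(2*5*(-1 + 5)) = 1/(2*5*4) = 1/40 ≈ 0.025000)
((p*(-30))*(-15) + 5095) - 9072 = (((1/40)*(-30))*(-15) + 5095) - 9072 = (-¾*(-15) + 5095) - 9072 = (45/4 + 5095) - 9072 = 20425/4 - 9072 = -15863/4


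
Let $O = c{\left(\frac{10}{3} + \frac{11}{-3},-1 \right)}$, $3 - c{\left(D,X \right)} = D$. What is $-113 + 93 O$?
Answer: $197$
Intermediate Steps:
$c{\left(D,X \right)} = 3 - D$
$O = \frac{10}{3}$ ($O = 3 - \left(\frac{10}{3} + \frac{11}{-3}\right) = 3 - \left(10 \cdot \frac{1}{3} + 11 \left(- \frac{1}{3}\right)\right) = 3 - \left(\frac{10}{3} - \frac{11}{3}\right) = 3 - - \frac{1}{3} = 3 + \frac{1}{3} = \frac{10}{3} \approx 3.3333$)
$-113 + 93 O = -113 + 93 \cdot \frac{10}{3} = -113 + 310 = 197$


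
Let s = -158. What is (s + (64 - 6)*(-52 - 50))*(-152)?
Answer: 923248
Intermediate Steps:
(s + (64 - 6)*(-52 - 50))*(-152) = (-158 + (64 - 6)*(-52 - 50))*(-152) = (-158 + 58*(-102))*(-152) = (-158 - 5916)*(-152) = -6074*(-152) = 923248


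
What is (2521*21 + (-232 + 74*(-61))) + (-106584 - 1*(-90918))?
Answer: 32529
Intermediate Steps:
(2521*21 + (-232 + 74*(-61))) + (-106584 - 1*(-90918)) = (52941 + (-232 - 4514)) + (-106584 + 90918) = (52941 - 4746) - 15666 = 48195 - 15666 = 32529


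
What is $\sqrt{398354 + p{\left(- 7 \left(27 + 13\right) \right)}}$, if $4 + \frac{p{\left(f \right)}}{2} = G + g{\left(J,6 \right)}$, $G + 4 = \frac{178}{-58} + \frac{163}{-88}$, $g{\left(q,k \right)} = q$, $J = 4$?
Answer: $\frac{\sqrt{162140342903}}{638} \approx 631.14$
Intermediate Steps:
$G = - \frac{22767}{2552}$ ($G = -4 + \left(\frac{178}{-58} + \frac{163}{-88}\right) = -4 + \left(178 \left(- \frac{1}{58}\right) + 163 \left(- \frac{1}{88}\right)\right) = -4 - \frac{12559}{2552} = - \frac{22767}{2552} \approx -8.9212$)
$p{\left(f \right)} = - \frac{22767}{1276}$ ($p{\left(f \right)} = -8 + 2 \left(- \frac{22767}{2552} + 4\right) = -8 + 2 \left(- \frac{12559}{2552}\right) = -8 - \frac{12559}{1276} = - \frac{22767}{1276}$)
$\sqrt{398354 + p{\left(- 7 \left(27 + 13\right) \right)}} = \sqrt{398354 - \frac{22767}{1276}} = \sqrt{\frac{508276937}{1276}} = \frac{\sqrt{162140342903}}{638}$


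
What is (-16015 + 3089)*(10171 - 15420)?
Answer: 67848574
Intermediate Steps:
(-16015 + 3089)*(10171 - 15420) = -12926*(-5249) = 67848574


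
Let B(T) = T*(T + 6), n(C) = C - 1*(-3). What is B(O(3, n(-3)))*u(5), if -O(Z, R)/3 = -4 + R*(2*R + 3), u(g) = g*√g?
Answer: 1080*√5 ≈ 2415.0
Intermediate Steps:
u(g) = g^(3/2)
n(C) = 3 + C (n(C) = C + 3 = 3 + C)
O(Z, R) = 12 - 3*R*(3 + 2*R) (O(Z, R) = -3*(-4 + R*(2*R + 3)) = -3*(-4 + R*(3 + 2*R)) = 12 - 3*R*(3 + 2*R))
B(T) = T*(6 + T)
B(O(3, n(-3)))*u(5) = ((12 - 9*(3 - 3) - 6*(3 - 3)²)*(6 + (12 - 9*(3 - 3) - 6*(3 - 3)²)))*5^(3/2) = ((12 - 9*0 - 6*0²)*(6 + (12 - 9*0 - 6*0²)))*(5*√5) = ((12 + 0 - 6*0)*(6 + (12 + 0 - 6*0)))*(5*√5) = ((12 + 0 + 0)*(6 + (12 + 0 + 0)))*(5*√5) = (12*(6 + 12))*(5*√5) = (12*18)*(5*√5) = 216*(5*√5) = 1080*√5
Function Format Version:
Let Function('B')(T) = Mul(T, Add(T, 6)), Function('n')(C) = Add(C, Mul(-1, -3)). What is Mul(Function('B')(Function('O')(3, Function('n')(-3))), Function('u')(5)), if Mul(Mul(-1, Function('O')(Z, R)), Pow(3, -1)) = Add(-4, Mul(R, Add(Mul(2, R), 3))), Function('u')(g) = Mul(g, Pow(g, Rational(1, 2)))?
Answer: Mul(1080, Pow(5, Rational(1, 2))) ≈ 2415.0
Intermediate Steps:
Function('u')(g) = Pow(g, Rational(3, 2))
Function('n')(C) = Add(3, C) (Function('n')(C) = Add(C, 3) = Add(3, C))
Function('O')(Z, R) = Add(12, Mul(-3, R, Add(3, Mul(2, R)))) (Function('O')(Z, R) = Mul(-3, Add(-4, Mul(R, Add(Mul(2, R), 3)))) = Mul(-3, Add(-4, Mul(R, Add(3, Mul(2, R))))) = Add(12, Mul(-3, R, Add(3, Mul(2, R)))))
Function('B')(T) = Mul(T, Add(6, T))
Mul(Function('B')(Function('O')(3, Function('n')(-3))), Function('u')(5)) = Mul(Mul(Add(12, Mul(-9, Add(3, -3)), Mul(-6, Pow(Add(3, -3), 2))), Add(6, Add(12, Mul(-9, Add(3, -3)), Mul(-6, Pow(Add(3, -3), 2))))), Pow(5, Rational(3, 2))) = Mul(Mul(Add(12, Mul(-9, 0), Mul(-6, Pow(0, 2))), Add(6, Add(12, Mul(-9, 0), Mul(-6, Pow(0, 2))))), Mul(5, Pow(5, Rational(1, 2)))) = Mul(Mul(Add(12, 0, Mul(-6, 0)), Add(6, Add(12, 0, Mul(-6, 0)))), Mul(5, Pow(5, Rational(1, 2)))) = Mul(Mul(Add(12, 0, 0), Add(6, Add(12, 0, 0))), Mul(5, Pow(5, Rational(1, 2)))) = Mul(Mul(12, Add(6, 12)), Mul(5, Pow(5, Rational(1, 2)))) = Mul(Mul(12, 18), Mul(5, Pow(5, Rational(1, 2)))) = Mul(216, Mul(5, Pow(5, Rational(1, 2)))) = Mul(1080, Pow(5, Rational(1, 2)))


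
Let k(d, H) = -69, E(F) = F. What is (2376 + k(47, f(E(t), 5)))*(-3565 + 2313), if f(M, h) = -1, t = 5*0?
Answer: -2888364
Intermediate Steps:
t = 0
(2376 + k(47, f(E(t), 5)))*(-3565 + 2313) = (2376 - 69)*(-3565 + 2313) = 2307*(-1252) = -2888364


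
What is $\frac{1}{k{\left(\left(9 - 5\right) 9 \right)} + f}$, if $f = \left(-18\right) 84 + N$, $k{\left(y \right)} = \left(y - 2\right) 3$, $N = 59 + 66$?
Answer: $- \frac{1}{1285} \approx -0.00077821$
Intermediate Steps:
$N = 125$
$k{\left(y \right)} = -6 + 3 y$ ($k{\left(y \right)} = \left(-2 + y\right) 3 = -6 + 3 y$)
$f = -1387$ ($f = \left(-18\right) 84 + 125 = -1512 + 125 = -1387$)
$\frac{1}{k{\left(\left(9 - 5\right) 9 \right)} + f} = \frac{1}{\left(-6 + 3 \left(9 - 5\right) 9\right) - 1387} = \frac{1}{\left(-6 + 3 \cdot 4 \cdot 9\right) - 1387} = \frac{1}{\left(-6 + 3 \cdot 36\right) - 1387} = \frac{1}{\left(-6 + 108\right) - 1387} = \frac{1}{102 - 1387} = \frac{1}{-1285} = - \frac{1}{1285}$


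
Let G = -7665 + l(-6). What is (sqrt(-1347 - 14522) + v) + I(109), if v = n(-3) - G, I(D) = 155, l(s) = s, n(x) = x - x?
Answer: 7826 + I*sqrt(15869) ≈ 7826.0 + 125.97*I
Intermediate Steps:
n(x) = 0
G = -7671 (G = -7665 - 6 = -7671)
v = 7671 (v = 0 - 1*(-7671) = 0 + 7671 = 7671)
(sqrt(-1347 - 14522) + v) + I(109) = (sqrt(-1347 - 14522) + 7671) + 155 = (sqrt(-15869) + 7671) + 155 = (I*sqrt(15869) + 7671) + 155 = (7671 + I*sqrt(15869)) + 155 = 7826 + I*sqrt(15869)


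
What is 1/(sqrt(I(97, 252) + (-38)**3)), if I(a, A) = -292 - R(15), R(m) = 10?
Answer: -I*sqrt(1126)/7882 ≈ -0.0042573*I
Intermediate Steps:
I(a, A) = -302 (I(a, A) = -292 - 1*10 = -292 - 10 = -302)
1/(sqrt(I(97, 252) + (-38)**3)) = 1/(sqrt(-302 + (-38)**3)) = 1/(sqrt(-302 - 54872)) = 1/(sqrt(-55174)) = 1/(7*I*sqrt(1126)) = -I*sqrt(1126)/7882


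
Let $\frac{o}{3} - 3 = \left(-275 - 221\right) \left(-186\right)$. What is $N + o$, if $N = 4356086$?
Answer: $4632863$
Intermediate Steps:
$o = 276777$ ($o = 9 + 3 \left(-275 - 221\right) \left(-186\right) = 9 + 3 \left(\left(-496\right) \left(-186\right)\right) = 9 + 3 \cdot 92256 = 9 + 276768 = 276777$)
$N + o = 4356086 + 276777 = 4632863$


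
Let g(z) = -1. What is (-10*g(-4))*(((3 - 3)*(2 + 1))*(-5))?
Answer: 0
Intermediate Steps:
(-10*g(-4))*(((3 - 3)*(2 + 1))*(-5)) = (-10*(-1))*(((3 - 3)*(2 + 1))*(-5)) = 10*((0*3)*(-5)) = 10*(0*(-5)) = 10*0 = 0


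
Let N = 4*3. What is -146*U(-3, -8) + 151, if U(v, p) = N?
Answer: -1601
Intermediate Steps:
N = 12
U(v, p) = 12
-146*U(-3, -8) + 151 = -146*12 + 151 = -1752 + 151 = -1601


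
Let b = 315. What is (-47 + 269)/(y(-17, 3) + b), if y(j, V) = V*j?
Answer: 37/44 ≈ 0.84091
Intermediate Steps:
(-47 + 269)/(y(-17, 3) + b) = (-47 + 269)/(3*(-17) + 315) = 222/(-51 + 315) = 222/264 = 222*(1/264) = 37/44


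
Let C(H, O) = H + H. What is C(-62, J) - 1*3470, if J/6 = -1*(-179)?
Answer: -3594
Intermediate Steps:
J = 1074 (J = 6*(-1*(-179)) = 6*179 = 1074)
C(H, O) = 2*H
C(-62, J) - 1*3470 = 2*(-62) - 1*3470 = -124 - 3470 = -3594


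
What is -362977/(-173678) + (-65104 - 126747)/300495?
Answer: 75752475637/52189370610 ≈ 1.4515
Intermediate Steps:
-362977/(-173678) + (-65104 - 126747)/300495 = -362977*(-1/173678) - 191851*1/300495 = 362977/173678 - 191851/300495 = 75752475637/52189370610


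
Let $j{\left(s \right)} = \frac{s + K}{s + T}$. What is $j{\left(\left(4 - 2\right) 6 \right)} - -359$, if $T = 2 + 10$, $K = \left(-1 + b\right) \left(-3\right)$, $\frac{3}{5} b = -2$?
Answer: $\frac{8641}{24} \approx 360.04$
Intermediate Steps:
$b = - \frac{10}{3}$ ($b = \frac{5}{3} \left(-2\right) = - \frac{10}{3} \approx -3.3333$)
$K = 13$ ($K = \left(-1 - \frac{10}{3}\right) \left(-3\right) = \left(- \frac{13}{3}\right) \left(-3\right) = 13$)
$T = 12$
$j{\left(s \right)} = \frac{13 + s}{12 + s}$ ($j{\left(s \right)} = \frac{s + 13}{s + 12} = \frac{13 + s}{12 + s}$)
$j{\left(\left(4 - 2\right) 6 \right)} - -359 = \frac{13 + \left(4 - 2\right) 6}{12 + \left(4 - 2\right) 6} - -359 = \frac{13 + 2 \cdot 6}{12 + 2 \cdot 6} + 359 = \frac{13 + 12}{12 + 12} + 359 = \frac{1}{24} \cdot 25 + 359 = \frac{25}{24} + 359 = \frac{8641}{24}$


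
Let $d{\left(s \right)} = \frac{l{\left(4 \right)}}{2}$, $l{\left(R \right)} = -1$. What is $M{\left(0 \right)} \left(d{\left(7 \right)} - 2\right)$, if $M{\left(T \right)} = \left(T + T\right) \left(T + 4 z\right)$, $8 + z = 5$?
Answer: $0$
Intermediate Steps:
$z = -3$ ($z = -8 + 5 = -3$)
$M{\left(T \right)} = 2 T \left(-12 + T\right)$ ($M{\left(T \right)} = \left(T + T\right) \left(T + 4 \left(-3\right)\right) = 2 T \left(T - 12\right) = 2 T \left(-12 + T\right)$)
$d{\left(s \right)} = - \frac{1}{2}$
$M{\left(0 \right)} \left(d{\left(7 \right)} - 2\right) = 2 \cdot 0 \left(-12 + 0\right) \left(- \frac{1}{2} - 2\right) = 2 \cdot 0 \left(-12\right) \left(- \frac{5}{2}\right) = 0 \left(- \frac{5}{2}\right) = 0$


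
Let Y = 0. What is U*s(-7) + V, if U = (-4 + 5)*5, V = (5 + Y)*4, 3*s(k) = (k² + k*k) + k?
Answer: 515/3 ≈ 171.67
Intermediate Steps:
s(k) = k/3 + 2*k²/3 (s(k) = ((k² + k*k) + k)/3 = ((k² + k²) + k)/3 = (2*k² + k)/3 = (k + 2*k²)/3 = k/3 + 2*k²/3)
V = 20 (V = (5 + 0)*4 = 5*4 = 20)
U = 5 (U = 1*5 = 5)
U*s(-7) + V = 5*((⅓)*(-7)*(1 + 2*(-7))) + 20 = 5*((⅓)*(-7)*(1 - 14)) + 20 = 5*((⅓)*(-7)*(-13)) + 20 = 5*(91/3) + 20 = 455/3 + 20 = 515/3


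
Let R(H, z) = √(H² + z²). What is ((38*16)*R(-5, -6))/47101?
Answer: 32*√61/2479 ≈ 0.10082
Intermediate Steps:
((38*16)*R(-5, -6))/47101 = ((38*16)*√((-5)² + (-6)²))/47101 = (608*√(25 + 36))*(1/47101) = (608*√61)*(1/47101) = 32*√61/2479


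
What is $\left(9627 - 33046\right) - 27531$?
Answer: $-50950$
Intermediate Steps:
$\left(9627 - 33046\right) - 27531 = -23419 - 27531 = -50950$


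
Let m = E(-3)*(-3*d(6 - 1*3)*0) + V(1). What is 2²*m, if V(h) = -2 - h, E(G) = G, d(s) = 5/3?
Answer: -12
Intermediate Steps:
d(s) = 5/3 (d(s) = 5*(⅓) = 5/3)
m = -3 (m = -3*(-3*5/3)*0 + (-2 - 1*1) = -(-15)*0 + (-2 - 1) = -3*0 - 3 = 0 - 3 = -3)
2²*m = 2²*(-3) = 4*(-3) = -12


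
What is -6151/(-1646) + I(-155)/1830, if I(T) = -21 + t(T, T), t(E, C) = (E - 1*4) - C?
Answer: 560759/150609 ≈ 3.7233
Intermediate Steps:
t(E, C) = -4 + E - C (t(E, C) = (E - 4) - C = (-4 + E) - C = -4 + E - C)
I(T) = -25 (I(T) = -21 + (-4 + T - T) = -21 - 4 = -25)
-6151/(-1646) + I(-155)/1830 = -6151/(-1646) - 25/1830 = -6151*(-1/1646) - 25*1/1830 = 6151/1646 - 5/366 = 560759/150609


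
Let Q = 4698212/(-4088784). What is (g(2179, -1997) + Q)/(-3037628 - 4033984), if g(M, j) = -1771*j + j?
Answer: -3613144804687/7228573499952 ≈ -0.49984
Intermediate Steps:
g(M, j) = -1770*j
Q = -1174553/1022196 (Q = 4698212*(-1/4088784) = -1174553/1022196 ≈ -1.1490)
(g(2179, -1997) + Q)/(-3037628 - 4033984) = (-1770*(-1997) - 1174553/1022196)/(-3037628 - 4033984) = (3534690 - 1174553/1022196)/(-7071612) = (3613144804687/1022196)*(-1/7071612) = -3613144804687/7228573499952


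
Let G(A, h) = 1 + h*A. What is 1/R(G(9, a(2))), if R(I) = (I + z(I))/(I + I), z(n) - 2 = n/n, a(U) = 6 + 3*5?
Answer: 380/193 ≈ 1.9689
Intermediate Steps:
a(U) = 21 (a(U) = 6 + 15 = 21)
G(A, h) = 1 + A*h
z(n) = 3 (z(n) = 2 + n/n = 2 + 1 = 3)
R(I) = (3 + I)/(2*I) (R(I) = (I + 3)/(I + I) = (3 + I)/((2*I)) = (3 + I)*(1/(2*I)) = (3 + I)/(2*I))
1/R(G(9, a(2))) = 1/((3 + (1 + 9*21))/(2*(1 + 9*21))) = 1/((3 + (1 + 189))/(2*(1 + 189))) = 1/((½)*(3 + 190)/190) = 1/((½)*(1/190)*193) = 1/(193/380) = 380/193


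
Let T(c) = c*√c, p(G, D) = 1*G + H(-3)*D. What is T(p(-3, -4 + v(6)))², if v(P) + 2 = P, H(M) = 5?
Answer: -27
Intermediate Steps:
v(P) = -2 + P
p(G, D) = G + 5*D (p(G, D) = 1*G + 5*D = G + 5*D)
T(c) = c^(3/2)
T(p(-3, -4 + v(6)))² = ((-3 + 5*(-4 + (-2 + 6)))^(3/2))² = ((-3 + 5*(-4 + 4))^(3/2))² = ((-3 + 5*0)^(3/2))² = ((-3 + 0)^(3/2))² = ((-3)^(3/2))² = (-3*I*√3)² = -27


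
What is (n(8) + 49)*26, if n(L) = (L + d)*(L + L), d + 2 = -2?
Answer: 2938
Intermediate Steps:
d = -4 (d = -2 - 2 = -4)
n(L) = 2*L*(-4 + L) (n(L) = (L - 4)*(L + L) = (-4 + L)*(2*L) = 2*L*(-4 + L))
(n(8) + 49)*26 = (2*8*(-4 + 8) + 49)*26 = (2*8*4 + 49)*26 = (64 + 49)*26 = 113*26 = 2938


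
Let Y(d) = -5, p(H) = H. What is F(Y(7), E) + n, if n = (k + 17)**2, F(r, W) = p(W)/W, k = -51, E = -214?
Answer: 1157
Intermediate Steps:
F(r, W) = 1 (F(r, W) = W/W = 1)
n = 1156 (n = (-51 + 17)**2 = (-34)**2 = 1156)
F(Y(7), E) + n = 1 + 1156 = 1157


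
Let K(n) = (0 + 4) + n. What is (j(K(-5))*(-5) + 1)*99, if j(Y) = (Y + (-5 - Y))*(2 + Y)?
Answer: 2574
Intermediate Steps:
K(n) = 4 + n
j(Y) = -10 - 5*Y (j(Y) = -5*(2 + Y) = -10 - 5*Y)
(j(K(-5))*(-5) + 1)*99 = ((-10 - 5*(4 - 5))*(-5) + 1)*99 = ((-10 - 5*(-1))*(-5) + 1)*99 = ((-10 + 5)*(-5) + 1)*99 = (-5*(-5) + 1)*99 = (25 + 1)*99 = 26*99 = 2574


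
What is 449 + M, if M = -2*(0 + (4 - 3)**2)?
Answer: 447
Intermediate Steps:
M = -2 (M = -2*(0 + 1**2) = -2*(0 + 1) = -2*1 = -2)
449 + M = 449 - 2 = 447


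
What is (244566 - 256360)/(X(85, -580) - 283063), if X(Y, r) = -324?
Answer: 11794/283387 ≈ 0.041618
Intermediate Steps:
(244566 - 256360)/(X(85, -580) - 283063) = (244566 - 256360)/(-324 - 283063) = -11794/(-283387) = -11794*(-1/283387) = 11794/283387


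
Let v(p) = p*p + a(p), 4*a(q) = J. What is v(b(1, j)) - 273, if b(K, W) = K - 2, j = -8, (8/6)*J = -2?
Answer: -2179/8 ≈ -272.38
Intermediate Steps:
J = -3/2 (J = (3/4)*(-2) = -3/2 ≈ -1.5000)
a(q) = -3/8 (a(q) = (1/4)*(-3/2) = -3/8)
b(K, W) = -2 + K
v(p) = -3/8 + p**2 (v(p) = p*p - 3/8 = p**2 - 3/8 = -3/8 + p**2)
v(b(1, j)) - 273 = (-3/8 + (-2 + 1)**2) - 273 = (-3/8 + (-1)**2) - 273 = (-3/8 + 1) - 273 = 5/8 - 273 = -2179/8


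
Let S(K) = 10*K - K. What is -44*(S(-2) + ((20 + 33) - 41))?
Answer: 264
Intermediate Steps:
S(K) = 9*K
-44*(S(-2) + ((20 + 33) - 41)) = -44*(9*(-2) + ((20 + 33) - 41)) = -44*(-18 + (53 - 41)) = -44*(-18 + 12) = -44*(-6) = 264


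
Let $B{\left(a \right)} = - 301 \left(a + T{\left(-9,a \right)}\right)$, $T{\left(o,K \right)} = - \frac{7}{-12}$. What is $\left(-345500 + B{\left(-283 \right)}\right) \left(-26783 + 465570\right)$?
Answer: $- \frac{1371609109957}{12} \approx -1.143 \cdot 10^{11}$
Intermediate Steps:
$T{\left(o,K \right)} = \frac{7}{12}$ ($T{\left(o,K \right)} = \left(-7\right) \left(- \frac{1}{12}\right) = \frac{7}{12}$)
$B{\left(a \right)} = - \frac{2107}{12} - 301 a$ ($B{\left(a \right)} = - 301 \left(a + \frac{7}{12}\right) = - 301 \left(\frac{7}{12} + a\right) = - \frac{2107}{12} - 301 a$)
$\left(-345500 + B{\left(-283 \right)}\right) \left(-26783 + 465570\right) = \left(-345500 - - \frac{1020089}{12}\right) \left(-26783 + 465570\right) = \left(-345500 + \left(- \frac{2107}{12} + 85183\right)\right) 438787 = \left(-345500 + \frac{1020089}{12}\right) 438787 = \left(- \frac{3125911}{12}\right) 438787 = - \frac{1371609109957}{12}$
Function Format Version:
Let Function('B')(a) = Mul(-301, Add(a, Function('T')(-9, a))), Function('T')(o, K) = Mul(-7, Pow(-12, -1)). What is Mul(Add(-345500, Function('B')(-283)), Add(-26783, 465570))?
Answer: Rational(-1371609109957, 12) ≈ -1.1430e+11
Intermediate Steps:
Function('T')(o, K) = Rational(7, 12) (Function('T')(o, K) = Mul(-7, Rational(-1, 12)) = Rational(7, 12))
Function('B')(a) = Add(Rational(-2107, 12), Mul(-301, a)) (Function('B')(a) = Mul(-301, Add(a, Rational(7, 12))) = Mul(-301, Add(Rational(7, 12), a)) = Add(Rational(-2107, 12), Mul(-301, a)))
Mul(Add(-345500, Function('B')(-283)), Add(-26783, 465570)) = Mul(Add(-345500, Add(Rational(-2107, 12), Mul(-301, -283))), Add(-26783, 465570)) = Mul(Add(-345500, Add(Rational(-2107, 12), 85183)), 438787) = Mul(Add(-345500, Rational(1020089, 12)), 438787) = Mul(Rational(-3125911, 12), 438787) = Rational(-1371609109957, 12)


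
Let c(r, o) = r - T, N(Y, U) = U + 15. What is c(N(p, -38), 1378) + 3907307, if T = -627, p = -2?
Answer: 3907911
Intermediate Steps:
N(Y, U) = 15 + U
c(r, o) = 627 + r (c(r, o) = r - 1*(-627) = r + 627 = 627 + r)
c(N(p, -38), 1378) + 3907307 = (627 + (15 - 38)) + 3907307 = (627 - 23) + 3907307 = 604 + 3907307 = 3907911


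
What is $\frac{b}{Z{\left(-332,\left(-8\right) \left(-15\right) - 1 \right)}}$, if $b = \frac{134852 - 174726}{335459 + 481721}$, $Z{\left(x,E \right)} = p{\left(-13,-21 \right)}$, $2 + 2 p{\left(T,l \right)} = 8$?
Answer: $- \frac{19937}{1225770} \approx -0.016265$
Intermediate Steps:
$p{\left(T,l \right)} = 3$ ($p{\left(T,l \right)} = -1 + \frac{1}{2} \cdot 8 = -1 + 4 = 3$)
$Z{\left(x,E \right)} = 3$
$b = - \frac{19937}{408590}$ ($b = \frac{134852 - 174726}{817180} = \left(-39874\right) \frac{1}{817180} = - \frac{19937}{408590} \approx -0.048795$)
$\frac{b}{Z{\left(-332,\left(-8\right) \left(-15\right) - 1 \right)}} = - \frac{19937}{408590 \cdot 3} = \left(- \frac{19937}{408590}\right) \frac{1}{3} = - \frac{19937}{1225770}$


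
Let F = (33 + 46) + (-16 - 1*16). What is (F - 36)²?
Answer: 121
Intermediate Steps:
F = 47 (F = 79 + (-16 - 16) = 79 - 32 = 47)
(F - 36)² = (47 - 36)² = 11² = 121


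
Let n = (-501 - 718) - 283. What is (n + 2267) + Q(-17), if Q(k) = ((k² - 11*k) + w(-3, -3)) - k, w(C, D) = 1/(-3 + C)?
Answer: 7547/6 ≈ 1257.8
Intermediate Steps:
n = -1502 (n = -1219 - 283 = -1502)
Q(k) = -⅙ + k² - 12*k (Q(k) = ((k² - 11*k) + 1/(-3 - 3)) - k = ((k² - 11*k) + 1/(-6)) - k = ((k² - 11*k) - ⅙) - k = (-⅙ + k² - 11*k) - k = -⅙ + k² - 12*k)
(n + 2267) + Q(-17) = (-1502 + 2267) + (-⅙ + (-17)² - 12*(-17)) = 765 + (-⅙ + 289 + 204) = 765 + 2957/6 = 7547/6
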